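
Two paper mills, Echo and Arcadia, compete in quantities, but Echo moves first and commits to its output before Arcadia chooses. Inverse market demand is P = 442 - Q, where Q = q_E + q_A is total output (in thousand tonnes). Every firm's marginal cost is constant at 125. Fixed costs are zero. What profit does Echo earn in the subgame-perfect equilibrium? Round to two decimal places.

12561.13

The follower Arcadia best-responds to any q_E: π_A = (442 - Q)q_A - 125q_A.
Setting the follower's marginal profit to zero, 317 - q_E - 2q_A = 0, i.e. q_A = (317 - q_E)/2.
The leader anticipates this reaction. Substituting into P = 442 - Q gives P = 567/2 - (1/2)q_E, so π_E = (567/2 - (1/2)q_E)q_E - 125q_E.
Leader FOC: 317/2 - q_E = 0, so q_E = 317/2.
Then q_A = (317 - 317/2)/2 = 317/4.
Price P = 442 - 951/4 = 817/4.
Echo's profit: (817/4 - 125)·(317/2) = 12561.1250.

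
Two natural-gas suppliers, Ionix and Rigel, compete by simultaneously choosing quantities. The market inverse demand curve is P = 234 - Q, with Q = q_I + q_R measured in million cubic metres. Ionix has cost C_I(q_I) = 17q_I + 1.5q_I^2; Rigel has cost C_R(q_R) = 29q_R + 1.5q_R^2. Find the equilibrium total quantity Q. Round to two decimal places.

70.33

Ionix's profit: π_I = (234 - Q)q_I - (17q_I + (3/2)q_I²). Setting ∂π_I/∂q_I = 0: 217 - 5q_I - (q_R) = 0.
Rigel's first-order condition: 205 - 5q_R - (q_I) = 0.
So q_I = (217 - q_R)/5 and q_R = (205 - q_I)/5.
Solving the pair: q_I = 110/3, q_R = 101/3.
Total output Q = 110/3 + 101/3 = 211/3.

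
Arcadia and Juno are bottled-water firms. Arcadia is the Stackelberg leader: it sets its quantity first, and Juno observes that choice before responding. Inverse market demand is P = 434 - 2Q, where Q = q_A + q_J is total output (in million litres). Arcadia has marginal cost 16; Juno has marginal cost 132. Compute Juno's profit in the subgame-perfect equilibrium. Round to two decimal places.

Solve by backward induction. Given q_A, the follower Juno maximises π_J = (434 - 2q_A - 2q_J)q_J - 132q_J.
Setting the follower's marginal profit to zero, 302 - 2q_A - 4q_J = 0, i.e. q_J = (302 - 2q_A)/4.
Arcadia substitutes q_J(q_A) into its own profit: π_A = q_A(434 - 2q_A - (302 - 2q_A)/2) - 16q_A = (283 - q_A)q_A - 16q_A.
The leader's first-order condition 267 - 2q_A = 0 yields q_A = 267/2.
Then q_J = (302 - 2·(267/2))/4 = 35/4.
Price P = 434 - 2·(569/4) = 299/2.
Juno's profit: (299/2 - 132)·(35/4) = 1225/8.

153.13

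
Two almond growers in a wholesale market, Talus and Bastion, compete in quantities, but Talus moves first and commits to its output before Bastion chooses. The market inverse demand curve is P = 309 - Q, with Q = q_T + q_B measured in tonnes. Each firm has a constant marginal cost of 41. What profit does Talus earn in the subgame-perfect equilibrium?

The follower Bastion best-responds to any q_T: π_B = (309 - Q)q_B - 41q_B.
∂π_B/∂q_B = 268 - q_T - 2q_B = 0 gives the reaction function q_B = (268 - q_T)/2.
The leader anticipates this reaction. Substituting into P = 309 - Q gives P = 175 - (1/2)q_T, so π_T = (175 - (1/2)q_T)q_T - 41q_T.
Leader FOC: 134 - q_T = 0, so q_T = 134.
Then q_B = (268 - 134)/2 = 67.
Price P = 309 - 201 = 108.
Talus's profit: (108 - 41)·134 = 8978.

8978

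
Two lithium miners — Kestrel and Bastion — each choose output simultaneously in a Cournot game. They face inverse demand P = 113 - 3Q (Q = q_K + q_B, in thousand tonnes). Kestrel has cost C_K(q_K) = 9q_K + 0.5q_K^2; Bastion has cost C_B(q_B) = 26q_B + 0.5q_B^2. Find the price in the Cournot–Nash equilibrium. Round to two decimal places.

55.70

Kestrel's profit: π_K = (113 - 3Q)q_K - (9q_K + (1/2)q_K²). Setting ∂π_K/∂q_K = 0: 104 - 7q_K - 3(q_B) = 0.
Bastion's first-order condition: 87 - 7q_B - 3(q_K) = 0.
Rearranging gives the reaction functions q_K = (104 - 3q_B)/7 and q_B = (87 - 3q_K)/7.
Solving the pair: q_K = 467/40, q_B = 297/40.
Total output Q = 191/10, so price P = 113 - 3·(191/10) = 557/10.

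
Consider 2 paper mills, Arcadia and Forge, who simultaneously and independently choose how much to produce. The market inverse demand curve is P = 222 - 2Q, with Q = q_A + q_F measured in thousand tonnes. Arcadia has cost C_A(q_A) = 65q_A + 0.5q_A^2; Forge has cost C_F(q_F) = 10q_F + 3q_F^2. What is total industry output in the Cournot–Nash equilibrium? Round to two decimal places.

41.13

Arcadia's profit: π_A = (222 - 2Q)q_A - (65q_A + (1/2)q_A²). Setting ∂π_A/∂q_A = 0: 157 - 5q_A - 2(q_F) = 0.
Forge's first-order condition: 212 - 10q_F - 2(q_A) = 0.
So q_A = (157 - 2q_F)/5 and q_F = (212 - 2q_A)/10.
Substituting one into the other gives q_A = 573/23 and q_F = 373/23.
Total output Q = 573/23 + 373/23 = 946/23.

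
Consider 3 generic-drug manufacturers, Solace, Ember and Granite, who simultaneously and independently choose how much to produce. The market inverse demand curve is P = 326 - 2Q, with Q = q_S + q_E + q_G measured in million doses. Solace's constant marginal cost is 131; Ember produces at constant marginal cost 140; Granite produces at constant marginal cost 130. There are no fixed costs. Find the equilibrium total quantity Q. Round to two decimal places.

Solace's profit: π_S = (326 - 2Q)q_S - (131q_S). Setting ∂π_S/∂q_S = 0: 195 - 4q_S - 2(q_E + q_G) = 0.
Ember's profit: π_E = (326 - 2Q)q_E - (140q_E). Setting ∂π_E/∂q_E = 0: 186 - 4q_E - 2(q_S + q_G) = 0.
Granite's first-order condition: 196 - 4q_G - 2(q_S + q_E) = 0.
Summing all 3 equations gives 577 − 8Q = 0, hence Q = 577/8.
Back-substituting: q_S = (195 − 577/4)/2 = 203/8, q_E = (186 − 577/4)/2 = 167/8, q_G = (196 − 577/4)/2 = 207/8.
Total output Q = 203/8 + 167/8 + 207/8 = 577/8.

72.13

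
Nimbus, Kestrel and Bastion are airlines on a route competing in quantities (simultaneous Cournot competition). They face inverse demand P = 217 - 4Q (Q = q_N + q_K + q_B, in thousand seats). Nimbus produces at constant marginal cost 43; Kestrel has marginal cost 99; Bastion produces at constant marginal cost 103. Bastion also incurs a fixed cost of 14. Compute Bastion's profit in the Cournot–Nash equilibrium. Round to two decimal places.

25.06

Nimbus's profit: π_N = (217 - 4Q)q_N - (43q_N). Setting ∂π_N/∂q_N = 0: 174 - 8q_N - 4(q_K + q_B) = 0.
Kestrel's profit: π_K = (217 - 4Q)q_K - (99q_K). Setting ∂π_K/∂q_K = 0: 118 - 8q_K - 4(q_N + q_B) = 0.
Bastion's first-order condition: 114 - 8q_B - 4(q_N + q_K) = 0.
Summing all 3 equations gives 406 − 16Q = 0, hence Q = 203/8.
Back-substituting: q_N = (174 − 203/2)/4 = 145/8, q_K = (118 − 203/2)/4 = 33/8, q_B = (114 − 203/2)/4 = 25/8.
Price P = 217 - 4·(203/8) = 231/2.
Bastion's profit: (231/2 - 103)·(25/8) - 14 = 401/16.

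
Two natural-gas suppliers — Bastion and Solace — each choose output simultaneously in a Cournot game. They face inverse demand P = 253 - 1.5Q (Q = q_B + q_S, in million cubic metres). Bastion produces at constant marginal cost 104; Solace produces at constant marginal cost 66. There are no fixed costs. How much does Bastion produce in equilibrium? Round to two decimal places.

Bastion's profit: π_B = (253 - 1.5Q)q_B - (104q_B). Setting ∂π_B/∂q_B = 0: 149 - 3q_B - (3/2)(q_S) = 0.
Solace's first-order condition: 187 - 3q_S - (3/2)(q_B) = 0.
Best responses: q_B = (149 - (3/2)q_S)/3, q_S = (187 - (3/2)q_B)/3.
Substituting one into the other gives q_B = 74/3 and q_S = 50.

24.67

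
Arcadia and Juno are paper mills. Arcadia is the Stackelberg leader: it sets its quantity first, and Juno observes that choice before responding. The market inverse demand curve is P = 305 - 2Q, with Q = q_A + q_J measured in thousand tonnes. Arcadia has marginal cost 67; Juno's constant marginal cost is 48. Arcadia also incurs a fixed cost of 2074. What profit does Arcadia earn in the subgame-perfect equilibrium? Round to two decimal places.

Solve by backward induction. Given q_A, the follower Juno maximises π_J = (305 - 2q_A - 2q_J)q_J - 48q_J.
Follower FOC: 257 - 2q_A - 4q_J = 0, so q_J(q_A) = (257 - 2q_A)/4.
The leader anticipates this reaction. Substituting into P = 305 - 2Q gives P = 353/2 - q_A, so π_A = (353/2 - q_A)q_A - 67q_A.
Maximising: ∂π_A/∂q_A = 219/2 - 2q_A = 0, giving q_A = 219/4.
Then q_J = (257 - 2·(219/4))/4 = 295/8.
Price P = 305 - 2·(733/8) = 487/4.
Arcadia's profit: (487/4 - 67)·(219/4) - 2074 = 923.5625.

923.56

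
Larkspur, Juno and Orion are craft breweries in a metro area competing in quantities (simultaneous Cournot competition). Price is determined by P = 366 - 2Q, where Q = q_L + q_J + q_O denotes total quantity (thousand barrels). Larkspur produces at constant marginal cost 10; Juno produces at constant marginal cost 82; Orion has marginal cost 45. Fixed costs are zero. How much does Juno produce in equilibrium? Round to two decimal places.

Larkspur's profit: π_L = (366 - 2Q)q_L - (10q_L). Setting ∂π_L/∂q_L = 0: 356 - 4q_L - 2(q_J + q_O) = 0.
Juno's profit: π_J = (366 - 2Q)q_J - (82q_J). Setting ∂π_J/∂q_J = 0: 284 - 4q_J - 2(q_L + q_O) = 0.
Orion's profit: π_O = (366 - 2Q)q_O - (45q_O). Setting ∂π_O/∂q_O = 0: 321 - 4q_O - 2(q_L + q_J) = 0.
Summing all 3 equations gives 961 − 8Q = 0, hence Q = 961/8.
Back-substituting: q_L = (356 − 961/4)/2 = 463/8, q_J = (284 − 961/4)/2 = 175/8, q_O = (321 − 961/4)/2 = 323/8.

21.88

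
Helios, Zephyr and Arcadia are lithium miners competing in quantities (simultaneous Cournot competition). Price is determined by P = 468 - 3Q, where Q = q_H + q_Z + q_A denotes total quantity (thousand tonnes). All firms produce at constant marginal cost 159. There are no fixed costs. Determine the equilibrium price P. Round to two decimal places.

Each firm earns π_i = (468 - 3Q)q_i - 159q_i.
Setting ∂π_i/∂q_i = 0 with rivals' quantities fixed: 309 - 6q_i - 3·Σ_{j≠i} q_j = 0.
With identical firms every q_j equals q_i, so Σ_{j≠i} q_j = 2q_i and 309 = 12q_i, giving q_i = 103/4.
Total output Q = 309/4, so price P = 468 - 3·(309/4) = 945/4.

236.25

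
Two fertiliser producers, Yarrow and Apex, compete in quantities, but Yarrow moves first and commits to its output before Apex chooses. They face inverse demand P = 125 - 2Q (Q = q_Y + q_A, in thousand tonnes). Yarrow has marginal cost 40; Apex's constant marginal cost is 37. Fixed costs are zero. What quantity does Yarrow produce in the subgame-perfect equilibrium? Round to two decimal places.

20.50

Solve by backward induction. Given q_Y, the follower Apex maximises π_A = (125 - 2q_Y - 2q_A)q_A - 37q_A.
Follower FOC: 88 - 2q_Y - 4q_A = 0, so q_A(q_Y) = (88 - 2q_Y)/4.
Yarrow substitutes q_A(q_Y) into its own profit: π_Y = q_Y(125 - 2q_Y - (88 - 2q_Y)/2) - 40q_Y = (81 - q_Y)q_Y - 40q_Y.
The leader's first-order condition 41 - 2q_Y = 0 yields q_Y = 41/2.
Then q_A = (88 - 2·(41/2))/4 = 47/4.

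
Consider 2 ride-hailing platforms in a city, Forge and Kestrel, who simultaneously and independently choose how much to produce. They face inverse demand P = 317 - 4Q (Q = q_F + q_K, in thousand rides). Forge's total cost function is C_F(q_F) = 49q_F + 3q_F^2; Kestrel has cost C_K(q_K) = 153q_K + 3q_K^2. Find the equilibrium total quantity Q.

Forge's profit: π_F = (317 - 4Q)q_F - (49q_F + 3q_F²). Setting ∂π_F/∂q_F = 0: 268 - 14q_F - 4(q_K) = 0.
Kestrel's profit: π_K = (317 - 4Q)q_K - (153q_K + 3q_K²). Setting ∂π_K/∂q_K = 0: 164 - 14q_K - 4(q_F) = 0.
Best responses: q_F = (268 - 4q_K)/14, q_K = (164 - 4q_F)/14.
Solving the pair: q_F = 86/5, q_K = 34/5.
Total output Q = 86/5 + 34/5 = 24.

24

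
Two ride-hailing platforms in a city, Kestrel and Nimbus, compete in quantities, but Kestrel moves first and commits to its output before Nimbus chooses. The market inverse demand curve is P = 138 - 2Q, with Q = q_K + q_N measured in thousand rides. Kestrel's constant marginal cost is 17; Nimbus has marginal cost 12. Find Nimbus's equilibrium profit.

Solve by backward induction. Given q_K, the follower Nimbus maximises π_N = (138 - 2q_K - 2q_N)q_N - 12q_N.
∂π_N/∂q_N = 126 - 2q_K - 4q_N = 0 gives the reaction function q_N = (126 - 2q_K)/4.
The leader anticipates this reaction. Substituting into P = 138 - 2Q gives P = 75 - q_K, so π_K = (75 - q_K)q_K - 17q_K.
Maximising: ∂π_K/∂q_K = 58 - 2q_K = 0, giving q_K = 29.
Then q_N = (126 - 2·29)/4 = 17.
Price P = 138 - 2·46 = 46.
Nimbus's profit: (46 - 12)·17 = 578.

578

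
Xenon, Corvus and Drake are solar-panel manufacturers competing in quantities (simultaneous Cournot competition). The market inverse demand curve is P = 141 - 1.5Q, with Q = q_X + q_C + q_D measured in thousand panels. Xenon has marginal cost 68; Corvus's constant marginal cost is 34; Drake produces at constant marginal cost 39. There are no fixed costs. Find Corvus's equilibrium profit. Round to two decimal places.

Xenon's profit: π_X = (141 - 1.5Q)q_X - (68q_X). Setting ∂π_X/∂q_X = 0: 73 - 3q_X - (3/2)(q_C + q_D) = 0.
Corvus's first-order condition: 107 - 3q_C - (3/2)(q_X + q_D) = 0.
Drake's first-order condition: 102 - 3q_D - (3/2)(q_X + q_C) = 0.
Summing all 3 equations gives 282 − 6Q = 0, hence Q = 47.
Back-substituting: q_X = (73 − 141/2)/(3/2) = 5/3, q_C = (107 − 141/2)/(3/2) = 73/3, q_D = (102 − 141/2)/(3/2) = 21.
Price P = 141 - (3/2)·47 = 141/2.
Corvus's profit: (141/2 - 34)·(73/3) = 888.1667.

888.17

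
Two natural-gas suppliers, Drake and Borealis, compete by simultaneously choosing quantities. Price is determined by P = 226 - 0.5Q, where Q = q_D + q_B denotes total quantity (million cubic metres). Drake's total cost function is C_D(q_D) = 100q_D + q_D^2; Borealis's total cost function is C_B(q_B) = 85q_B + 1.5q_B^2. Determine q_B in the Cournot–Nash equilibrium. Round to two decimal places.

30.64

Drake's profit: π_D = (226 - 0.5Q)q_D - (100q_D + q_D²). Setting ∂π_D/∂q_D = 0: 126 - 3q_D - (1/2)(q_B) = 0.
Borealis's profit: π_B = (226 - 0.5Q)q_B - (85q_B + (3/2)q_B²). Setting ∂π_B/∂q_B = 0: 141 - 4q_B - (1/2)(q_D) = 0.
So q_D = (126 - (1/2)q_B)/3 and q_B = (141 - (1/2)q_D)/4.
Solving the pair: q_D = 1734/47, q_B = 1440/47.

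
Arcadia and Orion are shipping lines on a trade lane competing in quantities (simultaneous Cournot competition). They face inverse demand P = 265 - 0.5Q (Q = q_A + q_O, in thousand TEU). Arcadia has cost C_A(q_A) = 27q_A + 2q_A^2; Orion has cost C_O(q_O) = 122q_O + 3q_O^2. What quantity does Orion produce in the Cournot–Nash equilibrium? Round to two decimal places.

17.15

Arcadia's profit: π_A = (265 - 0.5Q)q_A - (27q_A + 2q_A²). Setting ∂π_A/∂q_A = 0: 238 - 5q_A - (1/2)(q_O) = 0.
Orion's profit: π_O = (265 - 0.5Q)q_O - (122q_O + 3q_O²). Setting ∂π_O/∂q_O = 0: 143 - 7q_O - (1/2)(q_A) = 0.
So q_A = (238 - (1/2)q_O)/5 and q_O = (143 - (1/2)q_A)/7.
Substituting one into the other gives q_A = 45.8849 and q_O = 17.1511.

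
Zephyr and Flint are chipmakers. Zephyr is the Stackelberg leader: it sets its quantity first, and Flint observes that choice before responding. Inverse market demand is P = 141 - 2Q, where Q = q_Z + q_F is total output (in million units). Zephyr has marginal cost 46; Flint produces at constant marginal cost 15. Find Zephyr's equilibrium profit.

256

Solve by backward induction. Given q_Z, the follower Flint maximises π_F = (141 - 2q_Z - 2q_F)q_F - 15q_F.
∂π_F/∂q_F = 126 - 2q_Z - 4q_F = 0 gives the reaction function q_F = (126 - 2q_Z)/4.
Zephyr substitutes q_F(q_Z) into its own profit: π_Z = q_Z(141 - 2q_Z - (126 - 2q_Z)/2) - 46q_Z = (78 - q_Z)q_Z - 46q_Z.
Leader FOC: 32 - 2q_Z = 0, so q_Z = 16.
Then q_F = (126 - 2·16)/4 = 47/2.
Price P = 141 - 2·(79/2) = 62.
Zephyr's profit: (62 - 46)·16 = 256.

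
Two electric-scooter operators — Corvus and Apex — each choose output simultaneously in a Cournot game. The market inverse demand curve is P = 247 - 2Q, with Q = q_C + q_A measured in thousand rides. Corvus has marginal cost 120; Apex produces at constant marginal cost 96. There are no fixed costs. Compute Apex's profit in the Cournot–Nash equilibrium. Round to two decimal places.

Corvus's profit: π_C = (247 - 2Q)q_C - (120q_C). Setting ∂π_C/∂q_C = 0: 127 - 4q_C - 2(q_A) = 0.
Apex's first-order condition: 151 - 4q_A - 2(q_C) = 0.
Best responses: q_C = (127 - 2q_A)/4, q_A = (151 - 2q_C)/4.
Solving the pair: q_C = 103/6, q_A = 175/6.
Price P = 247 - 2·(139/3) = 463/3.
Apex's profit: (463/3 - 96)·(175/6) = 1701.3889.

1701.39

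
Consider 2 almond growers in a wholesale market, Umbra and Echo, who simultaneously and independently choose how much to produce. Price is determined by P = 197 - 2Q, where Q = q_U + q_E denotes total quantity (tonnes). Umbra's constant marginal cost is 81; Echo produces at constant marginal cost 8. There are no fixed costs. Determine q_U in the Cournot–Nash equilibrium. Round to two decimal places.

Umbra's profit: π_U = (197 - 2Q)q_U - (81q_U). Setting ∂π_U/∂q_U = 0: 116 - 4q_U - 2(q_E) = 0.
Echo's first-order condition: 189 - 4q_E - 2(q_U) = 0.
Rearranging gives the reaction functions q_U = (116 - 2q_E)/4 and q_E = (189 - 2q_U)/4.
Substituting one into the other gives q_U = 43/6 and q_E = 131/3.

7.17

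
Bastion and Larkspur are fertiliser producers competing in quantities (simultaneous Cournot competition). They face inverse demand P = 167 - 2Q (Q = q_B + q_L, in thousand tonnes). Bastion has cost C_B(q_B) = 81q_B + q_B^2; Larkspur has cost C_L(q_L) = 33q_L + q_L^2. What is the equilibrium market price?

Bastion's profit: π_B = (167 - 2Q)q_B - (81q_B + q_B²). Setting ∂π_B/∂q_B = 0: 86 - 6q_B - 2(q_L) = 0.
Larkspur's first-order condition: 134 - 6q_L - 2(q_B) = 0.
So q_B = (86 - 2q_L)/6 and q_L = (134 - 2q_B)/6.
Solving the pair: q_B = 31/4, q_L = 79/4.
Total output Q = 55/2, so price P = 167 - 2·(55/2) = 112.

112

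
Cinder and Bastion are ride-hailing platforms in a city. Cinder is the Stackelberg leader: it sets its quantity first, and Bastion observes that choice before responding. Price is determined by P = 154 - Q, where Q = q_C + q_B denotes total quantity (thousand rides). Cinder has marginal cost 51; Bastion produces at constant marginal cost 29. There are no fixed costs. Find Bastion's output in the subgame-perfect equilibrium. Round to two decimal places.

The follower Bastion best-responds to any q_C: π_B = (154 - Q)q_B - 29q_B.
Setting the follower's marginal profit to zero, 125 - q_C - 2q_B = 0, i.e. q_B = (125 - q_C)/2.
The leader anticipates this reaction. Substituting into P = 154 - Q gives P = 183/2 - (1/2)q_C, so π_C = (183/2 - (1/2)q_C)q_C - 51q_C.
Maximising: ∂π_C/∂q_C = 81/2 - q_C = 0, giving q_C = 81/2.
Then q_B = (125 - 81/2)/2 = 169/4.

42.25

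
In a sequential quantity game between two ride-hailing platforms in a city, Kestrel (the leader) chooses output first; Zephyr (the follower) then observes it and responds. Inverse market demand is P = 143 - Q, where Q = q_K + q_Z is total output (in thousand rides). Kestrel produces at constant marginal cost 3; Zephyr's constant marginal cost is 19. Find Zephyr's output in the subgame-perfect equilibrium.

The follower Zephyr best-responds to any q_K: π_Z = (143 - Q)q_Z - 19q_Z.
Setting the follower's marginal profit to zero, 124 - q_K - 2q_Z = 0, i.e. q_Z = (124 - q_K)/2.
Kestrel substitutes q_Z(q_K) into its own profit: π_K = q_K(143 - q_K - (124 - q_K)/2) - 3q_K = (81 - (1/2)q_K)q_K - 3q_K.
Maximising: ∂π_K/∂q_K = 78 - q_K = 0, giving q_K = 78.
Then q_Z = (124 - 78)/2 = 23.

23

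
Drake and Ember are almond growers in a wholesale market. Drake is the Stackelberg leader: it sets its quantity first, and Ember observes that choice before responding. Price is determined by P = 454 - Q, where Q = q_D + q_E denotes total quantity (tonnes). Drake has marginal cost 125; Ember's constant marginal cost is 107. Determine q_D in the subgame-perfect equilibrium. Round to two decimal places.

155.50

The follower Ember best-responds to any q_D: π_E = (454 - Q)q_E - 107q_E.
Setting the follower's marginal profit to zero, 347 - q_D - 2q_E = 0, i.e. q_E = (347 - q_D)/2.
Drake substitutes q_E(q_D) into its own profit: π_D = q_D(454 - q_D - (347 - q_D)/2) - 125q_D = (561/2 - (1/2)q_D)q_D - 125q_D.
The leader's first-order condition 311/2 - q_D = 0 yields q_D = 311/2.
Then q_E = (347 - 311/2)/2 = 383/4.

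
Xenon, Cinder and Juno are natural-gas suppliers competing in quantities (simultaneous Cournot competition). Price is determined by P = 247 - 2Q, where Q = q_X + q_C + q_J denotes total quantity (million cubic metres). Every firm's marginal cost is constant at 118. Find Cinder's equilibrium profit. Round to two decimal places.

A representative firm's profit is π_i = q_i(247 - 2Q) - 118q_i.
First-order condition (treating rivals' output as given): 129 - 4q_i - 2·Σ_{j≠i} q_j = 0.
By symmetry each firm produces the same amount; substituting Σ_{j≠i} q_j = 2q_i yields q_i = 129/8.
Price P = 247 - 2·(387/8) = 601/4.
Cinder's profit: (601/4 - 118)·(129/8) = 520.0313.

520.03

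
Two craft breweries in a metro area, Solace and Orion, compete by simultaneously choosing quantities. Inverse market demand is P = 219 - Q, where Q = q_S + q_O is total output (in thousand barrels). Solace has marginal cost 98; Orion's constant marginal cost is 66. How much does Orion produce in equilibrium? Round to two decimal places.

Solace's profit: π_S = (219 - Q)q_S - (98q_S). Setting ∂π_S/∂q_S = 0: 121 - 2q_S - (q_O) = 0.
Orion's profit: π_O = (219 - Q)q_O - (66q_O). Setting ∂π_O/∂q_O = 0: 153 - 2q_O - (q_S) = 0.
Best responses: q_S = (121 - q_O)/2, q_O = (153 - q_S)/2.
Solving the pair: q_S = 89/3, q_O = 185/3.

61.67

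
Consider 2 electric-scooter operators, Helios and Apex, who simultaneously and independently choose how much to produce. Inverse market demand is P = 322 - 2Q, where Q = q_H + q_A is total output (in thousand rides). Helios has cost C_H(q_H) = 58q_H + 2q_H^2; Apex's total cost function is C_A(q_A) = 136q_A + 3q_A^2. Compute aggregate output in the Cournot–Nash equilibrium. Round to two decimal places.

42.47

Helios's profit: π_H = (322 - 2Q)q_H - (58q_H + 2q_H²). Setting ∂π_H/∂q_H = 0: 264 - 8q_H - 2(q_A) = 0.
Apex's first-order condition: 186 - 10q_A - 2(q_H) = 0.
Rearranging gives the reaction functions q_H = (264 - 2q_A)/8 and q_A = (186 - 2q_H)/10.
Solving the pair: q_H = 567/19, q_A = 240/19.
Total output Q = 567/19 + 240/19 = 807/19.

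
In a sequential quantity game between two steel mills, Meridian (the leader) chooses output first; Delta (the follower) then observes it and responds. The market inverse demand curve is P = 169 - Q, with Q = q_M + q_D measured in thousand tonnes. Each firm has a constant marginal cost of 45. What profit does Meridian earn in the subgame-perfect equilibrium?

Solve by backward induction. Given q_M, the follower Delta maximises π_D = (169 - q_M - q_D)q_D - 45q_D.
Setting the follower's marginal profit to zero, 124 - q_M - 2q_D = 0, i.e. q_D = (124 - q_M)/2.
The leader anticipates this reaction. Substituting into P = 169 - Q gives P = 107 - (1/2)q_M, so π_M = (107 - (1/2)q_M)q_M - 45q_M.
Leader FOC: 62 - q_M = 0, so q_M = 62.
Then q_D = (124 - 62)/2 = 31.
Price P = 169 - 93 = 76.
Meridian's profit: (76 - 45)·62 = 1922.

1922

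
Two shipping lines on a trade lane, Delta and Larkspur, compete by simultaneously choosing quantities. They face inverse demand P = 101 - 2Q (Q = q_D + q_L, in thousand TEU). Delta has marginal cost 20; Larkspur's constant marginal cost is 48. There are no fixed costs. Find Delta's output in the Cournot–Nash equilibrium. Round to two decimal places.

Delta's profit: π_D = (101 - 2Q)q_D - (20q_D). Setting ∂π_D/∂q_D = 0: 81 - 4q_D - 2(q_L) = 0.
Larkspur's first-order condition: 53 - 4q_L - 2(q_D) = 0.
Rearranging gives the reaction functions q_D = (81 - 2q_L)/4 and q_L = (53 - 2q_D)/4.
Solving the pair: q_D = 109/6, q_L = 25/6.

18.17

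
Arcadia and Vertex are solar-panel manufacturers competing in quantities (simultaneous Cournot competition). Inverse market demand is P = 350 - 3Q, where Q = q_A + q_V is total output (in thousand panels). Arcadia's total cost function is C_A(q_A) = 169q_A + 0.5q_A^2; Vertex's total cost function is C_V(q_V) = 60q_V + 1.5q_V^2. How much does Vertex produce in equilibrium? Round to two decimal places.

Arcadia's profit: π_A = (350 - 3Q)q_A - (169q_A + (1/2)q_A²). Setting ∂π_A/∂q_A = 0: 181 - 7q_A - 3(q_V) = 0.
Vertex's profit: π_V = (350 - 3Q)q_V - (60q_V + (3/2)q_V²). Setting ∂π_V/∂q_V = 0: 290 - 9q_V - 3(q_A) = 0.
Best responses: q_A = (181 - 3q_V)/7, q_V = (290 - 3q_A)/9.
Substituting one into the other gives q_A = 253/18 and q_V = 1487/54.

27.54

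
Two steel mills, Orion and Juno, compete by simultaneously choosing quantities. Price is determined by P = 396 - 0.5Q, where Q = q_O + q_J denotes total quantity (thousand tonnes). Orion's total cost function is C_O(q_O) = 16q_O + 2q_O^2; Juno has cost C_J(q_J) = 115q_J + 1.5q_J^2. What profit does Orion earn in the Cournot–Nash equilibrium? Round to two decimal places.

12196.89

Orion's profit: π_O = (396 - 0.5Q)q_O - (16q_O + 2q_O²). Setting ∂π_O/∂q_O = 0: 380 - 5q_O - (1/2)(q_J) = 0.
Juno's first-order condition: 281 - 4q_J - (1/2)(q_O) = 0.
So q_O = (380 - (1/2)q_J)/5 and q_J = (281 - (1/2)q_O)/4.
Solving the pair: q_O = 69.8481, q_J = 61.5190.
Price P = 396 - (1/2)·131.3671 = 330.3165.
Orion's profit: 330.3165·69.8481 - 16·69.8481 - 2·69.8481² = 12196.8931.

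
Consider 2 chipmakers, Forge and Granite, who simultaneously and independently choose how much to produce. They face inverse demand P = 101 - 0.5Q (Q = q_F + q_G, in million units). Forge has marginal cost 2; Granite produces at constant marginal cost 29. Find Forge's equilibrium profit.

3528

Forge's profit: π_F = (101 - 0.5Q)q_F - (2q_F). Setting ∂π_F/∂q_F = 0: 99 - q_F - (1/2)(q_G) = 0.
Granite's first-order condition: 72 - q_G - (1/2)(q_F) = 0.
So q_F = (99 - (1/2)q_G) and q_G = (72 - (1/2)q_F).
Substituting one into the other gives q_F = 84 and q_G = 30.
Price P = 101 - (1/2)·114 = 44.
Forge's profit: (44 - 2)·84 = 3528.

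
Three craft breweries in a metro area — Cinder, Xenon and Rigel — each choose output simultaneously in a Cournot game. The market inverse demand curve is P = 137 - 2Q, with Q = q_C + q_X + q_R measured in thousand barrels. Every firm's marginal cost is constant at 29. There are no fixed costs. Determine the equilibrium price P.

56

Each firm earns π_i = (137 - 2Q)q_i - 29q_i.
First-order condition (treating rivals' output as given): 108 - 4q_i - 2·Σ_{j≠i} q_j = 0.
By symmetry each firm produces the same amount; substituting Σ_{j≠i} q_j = 2q_i yields q_i = 108/8 = 27/2.
Total output Q = 81/2, so price P = 137 - 2·(81/2) = 56.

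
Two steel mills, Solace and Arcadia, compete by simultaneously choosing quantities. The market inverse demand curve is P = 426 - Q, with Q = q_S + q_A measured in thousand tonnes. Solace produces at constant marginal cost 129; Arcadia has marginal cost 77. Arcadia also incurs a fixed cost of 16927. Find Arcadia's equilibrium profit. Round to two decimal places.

939.78

Solace's profit: π_S = (426 - Q)q_S - (129q_S). Setting ∂π_S/∂q_S = 0: 297 - 2q_S - (q_A) = 0.
Arcadia's profit: π_A = (426 - Q)q_A - (77q_A). Setting ∂π_A/∂q_A = 0: 349 - 2q_A - (q_S) = 0.
So q_S = (297 - q_A)/2 and q_A = (349 - q_S)/2.
Substituting one into the other gives q_S = 245/3 and q_A = 401/3.
Price P = 426 - 646/3 = 632/3.
Arcadia's profit: (632/3 - 77)·(401/3) - 16927 = 939.7778.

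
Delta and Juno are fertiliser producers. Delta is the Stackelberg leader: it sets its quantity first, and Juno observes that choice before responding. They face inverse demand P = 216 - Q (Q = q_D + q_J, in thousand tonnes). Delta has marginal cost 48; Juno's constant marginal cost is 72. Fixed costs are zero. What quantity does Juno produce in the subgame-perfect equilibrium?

The follower Juno best-responds to any q_D: π_J = (216 - Q)q_J - 72q_J.
∂π_J/∂q_J = 144 - q_D - 2q_J = 0 gives the reaction function q_J = (144 - q_D)/2.
The leader anticipates this reaction. Substituting into P = 216 - Q gives P = 144 - (1/2)q_D, so π_D = (144 - (1/2)q_D)q_D - 48q_D.
Leader FOC: 96 - q_D = 0, so q_D = 96.
Then q_J = (144 - 96)/2 = 24.

24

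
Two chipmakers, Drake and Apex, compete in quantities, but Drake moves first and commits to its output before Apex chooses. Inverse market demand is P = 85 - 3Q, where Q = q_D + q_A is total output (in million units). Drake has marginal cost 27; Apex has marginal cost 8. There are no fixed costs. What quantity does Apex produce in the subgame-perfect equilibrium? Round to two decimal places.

Solve by backward induction. Given q_D, the follower Apex maximises π_A = (85 - 3q_D - 3q_A)q_A - 8q_A.
Setting the follower's marginal profit to zero, 77 - 3q_D - 6q_A = 0, i.e. q_A = (77 - 3q_D)/6.
The leader anticipates this reaction. Substituting into P = 85 - 3Q gives P = 93/2 - (3/2)q_D, so π_D = (93/2 - (3/2)q_D)q_D - 27q_D.
Leader FOC: 39/2 - 3q_D = 0, so q_D = 13/2.
Then q_A = (77 - 3·(13/2))/6 = 115/12.

9.58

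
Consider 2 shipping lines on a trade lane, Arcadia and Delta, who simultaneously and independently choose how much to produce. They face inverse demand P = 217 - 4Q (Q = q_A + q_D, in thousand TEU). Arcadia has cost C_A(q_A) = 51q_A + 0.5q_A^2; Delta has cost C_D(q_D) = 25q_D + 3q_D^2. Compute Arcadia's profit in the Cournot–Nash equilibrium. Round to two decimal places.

Arcadia's profit: π_A = (217 - 4Q)q_A - (51q_A + (1/2)q_A²). Setting ∂π_A/∂q_A = 0: 166 - 9q_A - 4(q_D) = 0.
Delta's first-order condition: 192 - 14q_D - 4(q_A) = 0.
Rearranging gives the reaction functions q_A = (166 - 4q_D)/9 and q_D = (192 - 4q_A)/14.
Solving the pair: q_A = 778/55, q_D = 532/55.
Price P = 217 - 4·(262/11) = 1339/11.
Arcadia's profit: (1339/11)·(778/55) - 51·(778/55) - (1/2)(778/55)² = 900.4225.

900.42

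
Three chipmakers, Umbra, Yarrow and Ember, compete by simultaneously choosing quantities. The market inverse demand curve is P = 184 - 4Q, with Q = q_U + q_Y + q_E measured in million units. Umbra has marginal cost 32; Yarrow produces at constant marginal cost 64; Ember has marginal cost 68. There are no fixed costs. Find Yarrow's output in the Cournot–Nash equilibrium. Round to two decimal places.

Umbra's profit: π_U = (184 - 4Q)q_U - (32q_U). Setting ∂π_U/∂q_U = 0: 152 - 8q_U - 4(q_Y + q_E) = 0.
Yarrow's first-order condition: 120 - 8q_Y - 4(q_U + q_E) = 0.
Ember's profit: π_E = (184 - 4Q)q_E - (68q_E). Setting ∂π_E/∂q_E = 0: 116 - 8q_E - 4(q_U + q_Y) = 0.
Summing all 3 equations gives 388 − 16Q = 0, hence Q = 97/4.
Back-substituting: q_U = (152 − 97)/4 = 55/4, q_Y = (120 − 97)/4 = 23/4, q_E = (116 − 97)/4 = 19/4.

5.75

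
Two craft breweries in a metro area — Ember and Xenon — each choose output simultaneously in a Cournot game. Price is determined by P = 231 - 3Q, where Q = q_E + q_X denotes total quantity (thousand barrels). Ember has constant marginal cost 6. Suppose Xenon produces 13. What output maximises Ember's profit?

31

With the rival's output fixed at 13, Ember's profit is π_E = (231 - 3·13 - 3q_E)q_E - (6q_E) = (192 - 3q_E)q_E - (6q_E).
∂π_E/∂q_E = 186 - 6q_E = 0, so q_E = 31.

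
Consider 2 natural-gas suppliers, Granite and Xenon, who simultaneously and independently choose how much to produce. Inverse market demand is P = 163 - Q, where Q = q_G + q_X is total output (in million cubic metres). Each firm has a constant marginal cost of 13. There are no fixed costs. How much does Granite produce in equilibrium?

50

A representative firm's profit is π_i = q_i(163 - Q) - 13q_i.
First-order condition (treating rivals' output as given): 150 - 2q_i - q_j = 0.
With identical firms every q_j equals q_i, so q_j = q_i and 150 = 3q_i, giving q_i = 50.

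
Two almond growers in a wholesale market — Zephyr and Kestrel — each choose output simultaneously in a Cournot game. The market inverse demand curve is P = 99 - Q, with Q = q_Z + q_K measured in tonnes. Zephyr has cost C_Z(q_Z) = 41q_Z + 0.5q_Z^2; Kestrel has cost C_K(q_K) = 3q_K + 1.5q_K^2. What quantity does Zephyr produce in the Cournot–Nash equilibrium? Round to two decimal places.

Zephyr's profit: π_Z = (99 - Q)q_Z - (41q_Z + (1/2)q_Z²). Setting ∂π_Z/∂q_Z = 0: 58 - 3q_Z - (q_K) = 0.
Kestrel's first-order condition: 96 - 5q_K - (q_Z) = 0.
Rearranging gives the reaction functions q_Z = (58 - q_K)/3 and q_K = (96 - q_Z)/5.
Substituting one into the other gives q_Z = 97/7 and q_K = 115/7.

13.86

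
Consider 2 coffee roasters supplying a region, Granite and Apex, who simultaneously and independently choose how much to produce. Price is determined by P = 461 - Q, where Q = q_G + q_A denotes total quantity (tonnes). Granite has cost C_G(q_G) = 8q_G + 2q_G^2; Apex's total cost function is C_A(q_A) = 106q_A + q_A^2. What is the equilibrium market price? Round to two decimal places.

Granite's profit: π_G = (461 - Q)q_G - (8q_G + 2q_G²). Setting ∂π_G/∂q_G = 0: 453 - 6q_G - (q_A) = 0.
Apex's first-order condition: 355 - 4q_A - (q_G) = 0.
Best responses: q_G = (453 - q_A)/6, q_A = (355 - q_G)/4.
Solving the pair: q_G = 1457/23, q_A = 1677/23.
Total output Q = 136.2609, so price P = 461 - 136.2609 = 324.7391.

324.74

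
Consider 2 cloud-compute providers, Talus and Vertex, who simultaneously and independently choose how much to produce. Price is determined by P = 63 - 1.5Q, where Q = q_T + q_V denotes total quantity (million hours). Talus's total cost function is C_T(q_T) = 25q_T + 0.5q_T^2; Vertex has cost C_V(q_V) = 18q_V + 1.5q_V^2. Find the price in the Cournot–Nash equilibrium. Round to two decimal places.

43.45

Talus's profit: π_T = (63 - 1.5Q)q_T - (25q_T + (1/2)q_T²). Setting ∂π_T/∂q_T = 0: 38 - 4q_T - (3/2)(q_V) = 0.
Vertex's profit: π_V = (63 - 1.5Q)q_V - (18q_V + (3/2)q_V²). Setting ∂π_V/∂q_V = 0: 45 - 6q_V - (3/2)(q_T) = 0.
Rearranging gives the reaction functions q_T = (38 - (3/2)q_V)/4 and q_V = (45 - (3/2)q_T)/6.
Substituting one into the other gives q_T = 214/29 and q_V = 164/29.
Total output Q = 378/29, so price P = 63 - (3/2)·(378/29) = 1260/29.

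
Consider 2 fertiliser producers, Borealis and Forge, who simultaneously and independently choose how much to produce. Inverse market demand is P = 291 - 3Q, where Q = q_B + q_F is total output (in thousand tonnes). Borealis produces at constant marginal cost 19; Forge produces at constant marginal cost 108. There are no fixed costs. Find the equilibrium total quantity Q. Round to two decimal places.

50.56

Borealis's profit: π_B = (291 - 3Q)q_B - (19q_B). Setting ∂π_B/∂q_B = 0: 272 - 6q_B - 3(q_F) = 0.
Forge's profit: π_F = (291 - 3Q)q_F - (108q_F). Setting ∂π_F/∂q_F = 0: 183 - 6q_F - 3(q_B) = 0.
Rearranging gives the reaction functions q_B = (272 - 3q_F)/6 and q_F = (183 - 3q_B)/6.
Substituting one into the other gives q_B = 361/9 and q_F = 94/9.
Total output Q = 361/9 + 94/9 = 455/9.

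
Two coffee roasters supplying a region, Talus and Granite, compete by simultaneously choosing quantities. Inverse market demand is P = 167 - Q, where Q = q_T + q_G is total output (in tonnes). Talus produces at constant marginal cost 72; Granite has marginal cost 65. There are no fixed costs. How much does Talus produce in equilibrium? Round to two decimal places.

Talus's profit: π_T = (167 - Q)q_T - (72q_T). Setting ∂π_T/∂q_T = 0: 95 - 2q_T - (q_G) = 0.
Granite's profit: π_G = (167 - Q)q_G - (65q_G). Setting ∂π_G/∂q_G = 0: 102 - 2q_G - (q_T) = 0.
Rearranging gives the reaction functions q_T = (95 - q_G)/2 and q_G = (102 - q_T)/2.
Substituting one into the other gives q_T = 88/3 and q_G = 109/3.

29.33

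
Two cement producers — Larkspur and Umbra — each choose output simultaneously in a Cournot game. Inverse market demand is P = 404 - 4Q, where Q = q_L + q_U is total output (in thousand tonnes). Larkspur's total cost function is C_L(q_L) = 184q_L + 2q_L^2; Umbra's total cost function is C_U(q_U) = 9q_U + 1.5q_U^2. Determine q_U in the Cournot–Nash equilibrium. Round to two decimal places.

Larkspur's profit: π_L = (404 - 4Q)q_L - (184q_L + 2q_L²). Setting ∂π_L/∂q_L = 0: 220 - 12q_L - 4(q_U) = 0.
Umbra's profit: π_U = (404 - 4Q)q_U - (9q_U + (3/2)q_U²). Setting ∂π_U/∂q_U = 0: 395 - 11q_U - 4(q_L) = 0.
Best responses: q_L = (220 - 4q_U)/12, q_U = (395 - 4q_L)/11.
Solving the pair: q_L = 210/29, q_U = 965/29.

33.28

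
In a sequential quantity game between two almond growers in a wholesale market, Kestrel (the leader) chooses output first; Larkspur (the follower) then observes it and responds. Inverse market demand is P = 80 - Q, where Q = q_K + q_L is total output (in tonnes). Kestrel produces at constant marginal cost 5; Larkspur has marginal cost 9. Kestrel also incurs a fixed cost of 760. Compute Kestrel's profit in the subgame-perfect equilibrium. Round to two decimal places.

20.13

The follower Larkspur best-responds to any q_K: π_L = (80 - Q)q_L - 9q_L.
Setting the follower's marginal profit to zero, 71 - q_K - 2q_L = 0, i.e. q_L = (71 - q_K)/2.
The leader anticipates this reaction. Substituting into P = 80 - Q gives P = 89/2 - (1/2)q_K, so π_K = (89/2 - (1/2)q_K)q_K - 5q_K.
Leader FOC: 79/2 - q_K = 0, so q_K = 79/2.
Then q_L = (71 - 79/2)/2 = 63/4.
Price P = 80 - 221/4 = 99/4.
Kestrel's profit: (99/4 - 5)·(79/2) - 760 = 161/8.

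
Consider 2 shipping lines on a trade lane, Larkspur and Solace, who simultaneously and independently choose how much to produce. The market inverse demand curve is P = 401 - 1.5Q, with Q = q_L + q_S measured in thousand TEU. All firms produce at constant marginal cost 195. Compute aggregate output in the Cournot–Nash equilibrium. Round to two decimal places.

A representative firm's profit is π_i = q_i(401 - 1.5Q) - 195q_i.
Setting ∂π_i/∂q_i = 0 with rivals' quantities fixed: 206 - 3q_i - (3/2)q_j = 0.
With identical firms every q_j equals q_i, so q_j = q_i and 206 = (9/2)q_i, giving q_i = 412/9.
Total output Q = 412/9 + 412/9 = 824/9.

91.56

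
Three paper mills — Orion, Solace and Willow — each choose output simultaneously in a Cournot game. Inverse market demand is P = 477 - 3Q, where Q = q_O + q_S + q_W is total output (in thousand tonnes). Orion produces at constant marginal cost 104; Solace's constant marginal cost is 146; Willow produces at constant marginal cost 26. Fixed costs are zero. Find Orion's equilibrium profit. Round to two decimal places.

Orion's profit: π_O = (477 - 3Q)q_O - (104q_O). Setting ∂π_O/∂q_O = 0: 373 - 6q_O - 3(q_S + q_W) = 0.
Solace's profit: π_S = (477 - 3Q)q_S - (146q_S). Setting ∂π_S/∂q_S = 0: 331 - 6q_S - 3(q_O + q_W) = 0.
Willow's first-order condition: 451 - 6q_W - 3(q_O + q_S) = 0.
Summing all 3 equations gives 1155 − 12Q = 0, hence Q = 385/4.
Back-substituting: q_O = (373 − 1155/4)/3 = 337/12, q_S = (331 − 1155/4)/3 = 169/12, q_W = (451 − 1155/4)/3 = 649/12.
Price P = 477 - 3·(385/4) = 753/4.
Orion's profit: (753/4 - 104)·(337/12) = 2366.0208.

2366.02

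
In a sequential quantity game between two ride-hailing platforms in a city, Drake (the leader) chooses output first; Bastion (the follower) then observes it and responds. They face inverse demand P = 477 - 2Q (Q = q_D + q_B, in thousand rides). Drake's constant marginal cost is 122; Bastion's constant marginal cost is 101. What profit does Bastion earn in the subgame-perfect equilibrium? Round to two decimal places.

Solve by backward induction. Given q_D, the follower Bastion maximises π_B = (477 - 2q_D - 2q_B)q_B - 101q_B.
Follower FOC: 376 - 2q_D - 4q_B = 0, so q_B(q_D) = (376 - 2q_D)/4.
The leader anticipates this reaction. Substituting into P = 477 - 2Q gives P = 289 - q_D, so π_D = (289 - q_D)q_D - 122q_D.
Leader FOC: 167 - 2q_D = 0, so q_D = 167/2.
Then q_B = (376 - 2·(167/2))/4 = 209/4.
Price P = 477 - 2·(543/4) = 411/2.
Bastion's profit: (411/2 - 101)·(209/4) = 5460.1250.

5460.13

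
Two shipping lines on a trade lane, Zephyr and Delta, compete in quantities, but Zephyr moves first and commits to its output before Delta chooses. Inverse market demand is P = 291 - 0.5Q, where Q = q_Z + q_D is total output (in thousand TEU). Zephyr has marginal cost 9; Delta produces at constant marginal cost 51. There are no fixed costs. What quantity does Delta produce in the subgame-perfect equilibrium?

78

The follower Delta best-responds to any q_Z: π_D = (291 - 0.5Q)q_D - 51q_D.
Setting the follower's marginal profit to zero, 240 - (1/2)q_Z - q_D = 0, i.e. q_D = (240 - (1/2)q_Z).
The leader anticipates this reaction. Substituting into P = 291 - 0.5Q gives P = 171 - (1/4)q_Z, so π_Z = (171 - (1/4)q_Z)q_Z - 9q_Z.
Maximising: ∂π_Z/∂q_Z = 162 - (1/2)q_Z = 0, giving q_Z = 324.
Then q_D = (240 - (1/2)·324) = 78.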